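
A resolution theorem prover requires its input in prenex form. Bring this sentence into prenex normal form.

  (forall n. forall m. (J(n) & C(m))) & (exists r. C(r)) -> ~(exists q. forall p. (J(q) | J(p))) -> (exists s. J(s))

exists n. exists m. forall r. exists q. forall p. exists s. (~J(n) | ~C(m) | ~C(r) | J(q) | J(p) | J(s))

First replace A → B with ¬A ∨ B.
  ~((forall n. forall m. (J(n) & C(m))) & (exists r. C(r))) | ~~(exists q. forall p. (J(q) | J(p))) | (exists s. J(s))
Push ¬ through the quantifiers and connectives to reach negation normal form:
  (exists n. exists m. (~J(n) | ~C(m))) | (forall r. ~C(r)) | (exists q. forall p. (J(q) | J(p))) | (exists s. J(s))
All bound variables are already distinct, so no renaming is needed.
Finally move all quantifiers to the prefix:
  exists n. exists m. forall r. exists q. forall p. exists s. (~J(n) | ~C(m) | ~C(r) | J(q) | J(p) | J(s))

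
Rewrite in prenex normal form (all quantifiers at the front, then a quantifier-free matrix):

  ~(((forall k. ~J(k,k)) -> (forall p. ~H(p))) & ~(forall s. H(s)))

Eliminate → and ↔ using ¬ and ∨.
  ~((~(forall k. ~J(k,k)) | (forall p. ~H(p))) & ~(forall s. H(s)))
Push ¬ through the quantifiers and connectives to reach negation normal form:
  (forall k. ~J(k,k)) & (exists p. H(p)) | (forall s. H(s))
Pull the quantifiers to the front (each side's bound variable is not free in the other side):
  forall k. exists p. forall s. (~J(k,k) & H(p) | H(s))

forall k. exists p. forall s. (~J(k,k) & H(p) | H(s))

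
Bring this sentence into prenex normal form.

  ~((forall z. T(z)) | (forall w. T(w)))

Push ¬ through the quantifiers and connectives to reach negation normal form:
  (exists z. ~T(z)) & (exists w. ~T(w))
Finally move all quantifiers to the prefix:
  exists z. exists w. (~T(z) & ~T(w))

exists z. exists w. (~T(z) & ~T(w))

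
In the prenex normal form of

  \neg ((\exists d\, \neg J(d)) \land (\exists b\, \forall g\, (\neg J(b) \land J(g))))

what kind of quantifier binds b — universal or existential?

Push ¬ through the quantifiers and connectives to reach negation normal form:
  (\forall d\, J(d)) \lor (\forall b\, \exists g\, (J(b) \lor \neg J(g)))
All bound variables are already distinct, so no renaming is needed.
Finally move all quantifiers to the prefix:
  \forall d\, \forall b\, \exists g\, (J(d) \lor J(b) \lor \neg J(g))
The quantifier \exists b sits under an odd number of negations, so it flips to \forall b.

universal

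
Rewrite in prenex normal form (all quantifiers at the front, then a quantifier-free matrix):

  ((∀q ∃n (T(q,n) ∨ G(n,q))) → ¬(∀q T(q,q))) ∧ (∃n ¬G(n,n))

Rewrite implications/biconditionals: A → B as ¬A ∨ B.
  (¬(∀q ∃n (T(q,n) ∨ G(n,q))) ∨ ¬(∀q T(q,q))) ∧ (∃n ¬G(n,n))
Move each ¬ inward, flipping quantifiers it crosses:
  ((∃q ∀n (¬T(q,n) ∧ ¬G(n,q))) ∨ (∃q ¬T(q,q))) ∧ (∃n ¬G(n,n))
Rename bound variables to avoid capture: q↦z, n↦r.
  ((∃q ∀n (¬T(q,n) ∧ ¬G(n,q))) ∨ (∃z ¬T(z,z))) ∧ (∃r ¬G(r,r))
Finally move all quantifiers to the prefix:
  ∃q ∀n ∃z ∃r ((¬T(q,n) ∧ ¬G(n,q) ∨ ¬T(z,z)) ∧ ¬G(r,r))

∃q ∀n ∃z ∃r ((¬T(q,n) ∧ ¬G(n,q) ∨ ¬T(z,z)) ∧ ¬G(r,r))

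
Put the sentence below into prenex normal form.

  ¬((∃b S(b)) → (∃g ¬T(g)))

Eliminate → and ↔ using ¬ and ∨.
  ¬(¬(∃b S(b)) ∨ (∃g ¬T(g)))
Drive negations inward (¬∀x A ≡ ∃x ¬A, ¬∃x A ≡ ∀x ¬A, De Morgan for ∧/∨):
  (∃b S(b)) ∧ (∀g T(g))
All bound variables are already distinct, so no renaming is needed.
Finally move all quantifiers to the prefix:
  ∃b ∀g (S(b) ∧ T(g))

∃b ∀g (S(b) ∧ T(g))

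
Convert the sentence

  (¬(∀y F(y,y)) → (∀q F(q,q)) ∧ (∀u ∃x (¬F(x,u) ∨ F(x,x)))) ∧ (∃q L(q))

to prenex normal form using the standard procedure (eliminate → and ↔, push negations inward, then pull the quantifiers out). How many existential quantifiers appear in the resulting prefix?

First replace A → B with ¬A ∨ B.
  (¬¬(∀y F(y,y)) ∨ (∀q F(q,q)) ∧ (∀u ∃x (¬F(x,u) ∨ F(x,x)))) ∧ (∃q L(q))
Push ¬ through the quantifiers and connectives to reach negation normal form:
  ((∀y F(y,y)) ∨ (∀q F(q,q)) ∧ (∀u ∃x (¬F(x,u) ∨ F(x,x)))) ∧ (∃q L(q))
Rename bound variables to avoid capture: q↦v1.
  ((∀y F(y,y)) ∨ (∀q F(q,q)) ∧ (∀u ∃x (¬F(x,u) ∨ F(x,x)))) ∧ (∃v1 L(v1))
Extract every quantifier outward, since the variables are now distinct and don't occur free across branches:
  ∀y ∀q ∀u ∃x ∃v1 ((F(y,y) ∨ F(q,q) ∧ (¬F(x,u) ∨ F(x,x))) ∧ L(v1))
The prefix is ∀y ∀q ∀u ∃x ∃v1: 3 universal, 2 existential.

2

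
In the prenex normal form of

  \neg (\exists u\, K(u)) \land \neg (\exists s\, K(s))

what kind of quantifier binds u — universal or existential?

universal

Move each ¬ inward, flipping quantifiers it crosses:
  (\forall u\, \neg K(u)) \land (\forall s\, \neg K(s))
Pull the quantifiers to the front (each side's bound variable is not free in the other side):
  \forall u\, \forall s\, (\neg K(u) \land \neg K(s))
The quantifier \exists u sits under an odd number of negations, so it flips to \forall u.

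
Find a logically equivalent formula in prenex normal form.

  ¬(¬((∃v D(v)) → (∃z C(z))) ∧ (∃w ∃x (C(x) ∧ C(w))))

Eliminate → and ↔ using ¬ and ∨.
  ¬(¬(¬(∃v D(v)) ∨ (∃z C(z))) ∧ (∃w ∃x (C(x) ∧ C(w))))
Drive negations inward (¬∀x A ≡ ∃x ¬A, ¬∃x A ≡ ∀x ¬A, De Morgan for ∧/∨):
  (∀v ¬D(v)) ∨ (∃z C(z)) ∨ (∀w ∀x (¬C(x) ∨ ¬C(w)))
Finally move all quantifiers to the prefix:
  ∀v ∃z ∀w ∀x (¬D(v) ∨ C(z) ∨ ¬C(x) ∨ ¬C(w))

∀v ∃z ∀w ∀x (¬D(v) ∨ C(z) ∨ ¬C(x) ∨ ¬C(w))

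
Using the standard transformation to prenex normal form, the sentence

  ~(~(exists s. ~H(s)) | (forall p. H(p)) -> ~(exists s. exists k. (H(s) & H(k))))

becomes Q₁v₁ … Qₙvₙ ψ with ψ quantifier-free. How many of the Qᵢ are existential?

Eliminate → and ↔ using ¬ and ∨.
  ~(~(~(exists s. ~H(s)) | (forall p. H(p))) | ~(exists s. exists k. (H(s) & H(k))))
Push ¬ through the quantifiers and connectives to reach negation normal form:
  ((forall s. H(s)) | (forall p. H(p))) & (exists s. exists k. (H(s) & H(k)))
Rename bound variables to avoid capture: s↦u1.
  ((forall s. H(s)) | (forall p. H(p))) & (exists u1. exists k. (H(u1) & H(k)))
Pull the quantifiers to the front (each side's bound variable is not free in the other side):
  forall s. forall p. exists u1. exists k. ((H(s) | H(p)) & H(u1) & H(k))
The prefix is forall s forall p exists u1 exists k: 2 universal, 2 existential.

2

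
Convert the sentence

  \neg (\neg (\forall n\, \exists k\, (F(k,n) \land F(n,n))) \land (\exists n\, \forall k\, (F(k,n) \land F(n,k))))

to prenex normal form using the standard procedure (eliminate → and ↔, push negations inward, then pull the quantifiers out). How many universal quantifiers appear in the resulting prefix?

Drive negations inward (¬∀x A ≡ ∃x ¬A, ¬∃x A ≡ ∀x ¬A, De Morgan for ∧/∨):
  (\forall n\, \exists k\, (F(k,n) \land F(n,n))) \lor (\forall n\, \exists k\, (\neg F(k,n) \lor \neg F(n,k)))
Give each quantifier a distinct variable: n↦u1, k↦r.
  (\forall n\, \exists k\, (F(k,n) \land F(n,n))) \lor (\forall u1\, \exists r\, (\neg F(r,u1) \lor \neg F(u1,r)))
Finally move all quantifiers to the prefix:
  \forall n\, \exists k\, \forall u1\, \exists r\, (F(k,n) \land F(n,n) \lor \neg F(r,u1) \lor \neg F(u1,r))
The prefix is \forall n \exists k \forall u1 \exists r: 2 universal, 2 existential.

2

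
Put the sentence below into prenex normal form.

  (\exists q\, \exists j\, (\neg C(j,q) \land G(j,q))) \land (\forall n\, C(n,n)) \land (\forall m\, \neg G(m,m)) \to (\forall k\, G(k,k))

\forall q\, \forall j\, \exists n\, \exists m\, \forall k\, (C(j,q) \lor \neg G(j,q) \lor \neg C(n,n) \lor G(m,m) \lor G(k,k))

Rewrite implications/biconditionals: A → B as ¬A ∨ B.
  \neg ((\exists q\, \exists j\, (\neg C(j,q) \land G(j,q))) \land (\forall n\, C(n,n)) \land (\forall m\, \neg G(m,m))) \lor (\forall k\, G(k,k))
Drive negations inward (¬∀x A ≡ ∃x ¬A, ¬∃x A ≡ ∀x ¬A, De Morgan for ∧/∨):
  (\forall q\, \forall j\, (C(j,q) \lor \neg G(j,q))) \lor (\exists n\, \neg C(n,n)) \lor (\exists m\, G(m,m)) \lor (\forall k\, G(k,k))
All bound variables are already distinct, so no renaming is needed.
Pull the quantifiers to the front (each side's bound variable is not free in the other side):
  \forall q\, \forall j\, \exists n\, \exists m\, \forall k\, (C(j,q) \lor \neg G(j,q) \lor \neg C(n,n) \lor G(m,m) \lor G(k,k))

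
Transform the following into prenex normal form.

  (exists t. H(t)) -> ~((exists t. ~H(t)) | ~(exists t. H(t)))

forall t. forall z. exists p. (~H(t) | H(z) & H(p))

Rewrite implications/biconditionals: A → B as ¬A ∨ B.
  ~(exists t. H(t)) | ~((exists t. ~H(t)) | ~(exists t. H(t)))
Move each ¬ inward, flipping quantifiers it crosses:
  (forall t. ~H(t)) | (forall t. H(t)) & (exists t. H(t))
Standardize variables apart so no two quantifiers bind the same name: t↦z, t↦p.
  (forall t. ~H(t)) | (forall z. H(z)) & (exists p. H(p))
Finally move all quantifiers to the prefix:
  forall t. forall z. exists p. (~H(t) | H(z) & H(p))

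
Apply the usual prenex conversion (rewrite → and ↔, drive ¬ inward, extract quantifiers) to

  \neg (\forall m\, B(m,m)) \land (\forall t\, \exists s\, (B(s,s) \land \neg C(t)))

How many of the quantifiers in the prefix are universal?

Move each ¬ inward, flipping quantifiers it crosses:
  (\exists m\, \neg B(m,m)) \land (\forall t\, \exists s\, (B(s,s) \land \neg C(t)))
All bound variables are already distinct, so no renaming is needed.
Finally move all quantifiers to the prefix:
  \exists m\, \forall t\, \exists s\, (\neg B(m,m) \land B(s,s) \land \neg C(t))
The prefix is \exists m \forall t \exists s: 1 universal, 2 existential.

1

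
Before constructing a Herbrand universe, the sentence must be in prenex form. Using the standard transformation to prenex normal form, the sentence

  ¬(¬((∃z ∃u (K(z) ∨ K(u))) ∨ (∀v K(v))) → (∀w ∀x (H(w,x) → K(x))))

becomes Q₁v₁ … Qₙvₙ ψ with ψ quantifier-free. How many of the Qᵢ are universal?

2

Rewrite implications/biconditionals: A → B as ¬A ∨ B.
  ¬(¬¬((∃z ∃u (K(z) ∨ K(u))) ∨ (∀v K(v))) ∨ (∀w ∀x (¬H(w,x) ∨ K(x))))
Drive negations inward (¬∀x A ≡ ∃x ¬A, ¬∃x A ≡ ∀x ¬A, De Morgan for ∧/∨):
  (∀z ∀u (¬K(z) ∧ ¬K(u))) ∧ (∃v ¬K(v)) ∧ (∃w ∃x (H(w,x) ∧ ¬K(x)))
All bound variables are already distinct, so no renaming is needed.
Pull the quantifiers to the front (each side's bound variable is not free in the other side):
  ∀z ∀u ∃v ∃w ∃x (¬K(z) ∧ ¬K(u) ∧ ¬K(v) ∧ H(w,x) ∧ ¬K(x))
The prefix is ∀z ∀u ∃v ∃w ∃x: 2 universal, 3 existential.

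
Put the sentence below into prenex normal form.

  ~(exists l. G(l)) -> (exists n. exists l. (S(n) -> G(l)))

exists l. exists n. exists v1. (G(l) | ~S(n) | G(v1))

Rewrite implications/biconditionals: A → B as ¬A ∨ B.
  ~~(exists l. G(l)) | (exists n. exists l. (~S(n) | G(l)))
Drive negations inward (¬∀x A ≡ ∃x ¬A, ¬∃x A ≡ ∀x ¬A, De Morgan for ∧/∨):
  (exists l. G(l)) | (exists n. exists l. (~S(n) | G(l)))
Rename bound variables to avoid capture: l↦v1.
  (exists l. G(l)) | (exists n. exists v1. (~S(n) | G(v1)))
Pull the quantifiers to the front (each side's bound variable is not free in the other side):
  exists l. exists n. exists v1. (G(l) | ~S(n) | G(v1))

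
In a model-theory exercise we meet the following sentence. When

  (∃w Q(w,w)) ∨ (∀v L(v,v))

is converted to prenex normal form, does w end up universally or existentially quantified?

existential

All bound variables are already distinct, so no renaming is needed.
Pull the quantifiers to the front (each side's bound variable is not free in the other side):
  ∃w ∀v (Q(w,w) ∨ L(v,v))
The quantifier ∃w sits under an even number of negations, so it remains existential.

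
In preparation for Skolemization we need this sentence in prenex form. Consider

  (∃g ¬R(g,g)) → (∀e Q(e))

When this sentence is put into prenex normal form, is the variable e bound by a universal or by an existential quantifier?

First replace A → B with ¬A ∨ B.
  ¬(∃g ¬R(g,g)) ∨ (∀e Q(e))
Push ¬ through the quantifiers and connectives to reach negation normal form:
  (∀g R(g,g)) ∨ (∀e Q(e))
Finally move all quantifiers to the prefix:
  ∀g ∀e (R(g,g) ∨ Q(e))
The quantifier ∀e sits under an even number of negations (counting the antecedent side of each →), so it remains universal.

universal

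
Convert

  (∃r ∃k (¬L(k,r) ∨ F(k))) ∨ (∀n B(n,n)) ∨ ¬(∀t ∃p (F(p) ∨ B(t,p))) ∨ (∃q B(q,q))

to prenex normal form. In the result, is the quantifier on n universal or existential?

universal

Drive negations inward (¬∀x A ≡ ∃x ¬A, ¬∃x A ≡ ∀x ¬A, De Morgan for ∧/∨):
  (∃r ∃k (¬L(k,r) ∨ F(k))) ∨ (∀n B(n,n)) ∨ (∃t ∀p (¬F(p) ∧ ¬B(t,p))) ∨ (∃q B(q,q))
Finally move all quantifiers to the prefix:
  ∃r ∃k ∀n ∃t ∀p ∃q (¬L(k,r) ∨ F(k) ∨ B(n,n) ∨ ¬F(p) ∧ ¬B(t,p) ∨ B(q,q))
The quantifier ∀n sits under an even number of negations, so it remains universal.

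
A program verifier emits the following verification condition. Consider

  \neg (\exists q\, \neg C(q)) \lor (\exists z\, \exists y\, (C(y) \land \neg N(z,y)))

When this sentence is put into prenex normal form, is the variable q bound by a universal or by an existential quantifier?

universal

Move each ¬ inward, flipping quantifiers it crosses:
  (\forall q\, C(q)) \lor (\exists z\, \exists y\, (C(y) \land \neg N(z,y)))
All bound variables are already distinct, so no renaming is needed.
Finally move all quantifiers to the prefix:
  \forall q\, \exists z\, \exists y\, (C(q) \lor C(y) \land \neg N(z,y))
The quantifier \exists q sits under an odd number of negations, so it flips to \forall q.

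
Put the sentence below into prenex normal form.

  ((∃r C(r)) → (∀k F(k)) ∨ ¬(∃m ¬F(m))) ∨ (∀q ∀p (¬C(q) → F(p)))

∀r ∀k ∀m ∀q ∀p (¬C(r) ∨ F(k) ∨ F(m) ∨ C(q) ∨ F(p))

First replace A → B with ¬A ∨ B.
  ¬(∃r C(r)) ∨ (∀k F(k)) ∨ ¬(∃m ¬F(m)) ∨ (∀q ∀p (¬¬C(q) ∨ F(p)))
Move each ¬ inward, flipping quantifiers it crosses:
  (∀r ¬C(r)) ∨ (∀k F(k)) ∨ (∀m F(m)) ∨ (∀q ∀p (C(q) ∨ F(p)))
All bound variables are already distinct, so no renaming is needed.
Extract every quantifier outward, since the variables are now distinct and don't occur free across branches:
  ∀r ∀k ∀m ∀q ∀p (¬C(r) ∨ F(k) ∨ F(m) ∨ C(q) ∨ F(p))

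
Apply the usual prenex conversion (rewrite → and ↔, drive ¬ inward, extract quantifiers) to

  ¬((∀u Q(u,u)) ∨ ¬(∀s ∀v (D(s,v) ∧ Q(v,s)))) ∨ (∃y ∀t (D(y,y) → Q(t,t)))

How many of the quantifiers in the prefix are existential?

2

Eliminate → and ↔ using ¬ and ∨.
  ¬((∀u Q(u,u)) ∨ ¬(∀s ∀v (D(s,v) ∧ Q(v,s)))) ∨ (∃y ∀t (¬D(y,y) ∨ Q(t,t)))
Drive negations inward (¬∀x A ≡ ∃x ¬A, ¬∃x A ≡ ∀x ¬A, De Morgan for ∧/∨):
  (∃u ¬Q(u,u)) ∧ (∀s ∀v (D(s,v) ∧ Q(v,s))) ∨ (∃y ∀t (¬D(y,y) ∨ Q(t,t)))
All bound variables are already distinct, so no renaming is needed.
Pull the quantifiers to the front (each side's bound variable is not free in the other side):
  ∃u ∀s ∀v ∃y ∀t (¬Q(u,u) ∧ D(s,v) ∧ Q(v,s) ∨ ¬D(y,y) ∨ Q(t,t))
The prefix is ∃u ∀s ∀v ∃y ∀t: 3 universal, 2 existential.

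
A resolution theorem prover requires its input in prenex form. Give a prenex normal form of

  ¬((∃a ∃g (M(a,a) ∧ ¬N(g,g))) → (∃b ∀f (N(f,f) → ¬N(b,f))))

∃a ∃g ∀b ∃f (M(a,a) ∧ ¬N(g,g) ∧ N(f,f) ∧ N(b,f))

Rewrite implications/biconditionals: A → B as ¬A ∨ B.
  ¬(¬(∃a ∃g (M(a,a) ∧ ¬N(g,g))) ∨ (∃b ∀f (¬N(f,f) ∨ ¬N(b,f))))
Move each ¬ inward, flipping quantifiers it crosses:
  (∃a ∃g (M(a,a) ∧ ¬N(g,g))) ∧ (∀b ∃f (N(f,f) ∧ N(b,f)))
All bound variables are already distinct, so no renaming is needed.
Finally move all quantifiers to the prefix:
  ∃a ∃g ∀b ∃f (M(a,a) ∧ ¬N(g,g) ∧ N(f,f) ∧ N(b,f))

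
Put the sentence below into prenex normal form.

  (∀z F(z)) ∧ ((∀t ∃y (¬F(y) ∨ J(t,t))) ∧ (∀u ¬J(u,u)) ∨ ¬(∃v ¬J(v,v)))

∀z ∀t ∃y ∀u ∀v (F(z) ∧ ((¬F(y) ∨ J(t,t)) ∧ ¬J(u,u) ∨ J(v,v)))

Move each ¬ inward, flipping quantifiers it crosses:
  (∀z F(z)) ∧ ((∀t ∃y (¬F(y) ∨ J(t,t))) ∧ (∀u ¬J(u,u)) ∨ (∀v J(v,v)))
All bound variables are already distinct, so no renaming is needed.
Finally move all quantifiers to the prefix:
  ∀z ∀t ∃y ∀u ∀v (F(z) ∧ ((¬F(y) ∨ J(t,t)) ∧ ¬J(u,u) ∨ J(v,v)))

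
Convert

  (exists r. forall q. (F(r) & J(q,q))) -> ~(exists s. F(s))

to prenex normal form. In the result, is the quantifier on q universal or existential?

existential

Rewrite implications/biconditionals: A → B as ¬A ∨ B.
  ~(exists r. forall q. (F(r) & J(q,q))) | ~(exists s. F(s))
Move each ¬ inward, flipping quantifiers it crosses:
  (forall r. exists q. (~F(r) | ~J(q,q))) | (forall s. ~F(s))
All bound variables are already distinct, so no renaming is needed.
Pull the quantifiers to the front (each side's bound variable is not free in the other side):
  forall r. exists q. forall s. (~F(r) | ~J(q,q) | ~F(s))
The quantifier forall q sits under an odd number of negations (counting the antecedent side of each →), so it flips to exists q.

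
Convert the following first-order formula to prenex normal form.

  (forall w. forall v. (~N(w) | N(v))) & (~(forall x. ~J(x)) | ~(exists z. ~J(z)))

forall w. forall v. exists x. forall z. ((~N(w) | N(v)) & (J(x) | J(z)))

Push ¬ through the quantifiers and connectives to reach negation normal form:
  (forall w. forall v. (~N(w) | N(v))) & ((exists x. J(x)) | (forall z. J(z)))
All bound variables are already distinct, so no renaming is needed.
Extract every quantifier outward, since the variables are now distinct and don't occur free across branches:
  forall w. forall v. exists x. forall z. ((~N(w) | N(v)) & (J(x) | J(z)))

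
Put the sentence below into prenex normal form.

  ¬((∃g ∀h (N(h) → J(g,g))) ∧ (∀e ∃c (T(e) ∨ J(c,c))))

Rewrite implications/biconditionals: A → B as ¬A ∨ B.
  ¬((∃g ∀h (¬N(h) ∨ J(g,g))) ∧ (∀e ∃c (T(e) ∨ J(c,c))))
Drive negations inward (¬∀x A ≡ ∃x ¬A, ¬∃x A ≡ ∀x ¬A, De Morgan for ∧/∨):
  (∀g ∃h (N(h) ∧ ¬J(g,g))) ∨ (∃e ∀c (¬T(e) ∧ ¬J(c,c)))
Finally move all quantifiers to the prefix:
  ∀g ∃h ∃e ∀c (N(h) ∧ ¬J(g,g) ∨ ¬T(e) ∧ ¬J(c,c))

∀g ∃h ∃e ∀c (N(h) ∧ ¬J(g,g) ∨ ¬T(e) ∧ ¬J(c,c))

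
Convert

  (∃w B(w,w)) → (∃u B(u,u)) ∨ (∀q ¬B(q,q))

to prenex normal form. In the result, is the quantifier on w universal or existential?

Eliminate → and ↔ using ¬ and ∨.
  ¬(∃w B(w,w)) ∨ (∃u B(u,u)) ∨ (∀q ¬B(q,q))
Push ¬ through the quantifiers and connectives to reach negation normal form:
  (∀w ¬B(w,w)) ∨ (∃u B(u,u)) ∨ (∀q ¬B(q,q))
Extract every quantifier outward, since the variables are now distinct and don't occur free across branches:
  ∀w ∃u ∀q (¬B(w,w) ∨ B(u,u) ∨ ¬B(q,q))
The quantifier ∃w sits under an odd number of negations (counting the antecedent side of each →), so it flips to ∀w.

universal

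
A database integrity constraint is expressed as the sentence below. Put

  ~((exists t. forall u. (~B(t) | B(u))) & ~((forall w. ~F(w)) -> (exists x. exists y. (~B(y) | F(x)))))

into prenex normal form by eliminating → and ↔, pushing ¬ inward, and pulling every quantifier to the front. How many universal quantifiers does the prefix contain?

1

Eliminate → and ↔ using ¬ and ∨.
  ~((exists t. forall u. (~B(t) | B(u))) & ~(~(forall w. ~F(w)) | (exists x. exists y. (~B(y) | F(x)))))
Move each ¬ inward, flipping quantifiers it crosses:
  (forall t. exists u. (B(t) & ~B(u))) | (exists w. F(w)) | (exists x. exists y. (~B(y) | F(x)))
All bound variables are already distinct, so no renaming is needed.
Extract every quantifier outward, since the variables are now distinct and don't occur free across branches:
  forall t. exists u. exists w. exists x. exists y. (B(t) & ~B(u) | F(w) | ~B(y) | F(x))
The prefix is forall t exists u exists w exists x exists y: 1 universal, 4 existential.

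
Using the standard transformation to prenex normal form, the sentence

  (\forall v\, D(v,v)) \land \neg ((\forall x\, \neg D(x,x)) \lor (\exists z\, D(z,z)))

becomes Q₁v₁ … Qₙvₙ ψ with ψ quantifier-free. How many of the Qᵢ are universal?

Drive negations inward (¬∀x A ≡ ∃x ¬A, ¬∃x A ≡ ∀x ¬A, De Morgan for ∧/∨):
  (\forall v\, D(v,v)) \land (\exists x\, D(x,x)) \land (\forall z\, \neg D(z,z))
All bound variables are already distinct, so no renaming is needed.
Extract every quantifier outward, since the variables are now distinct and don't occur free across branches:
  \forall v\, \exists x\, \forall z\, (D(v,v) \land D(x,x) \land \neg D(z,z))
The prefix is \forall v \exists x \forall z: 2 universal, 1 existential.

2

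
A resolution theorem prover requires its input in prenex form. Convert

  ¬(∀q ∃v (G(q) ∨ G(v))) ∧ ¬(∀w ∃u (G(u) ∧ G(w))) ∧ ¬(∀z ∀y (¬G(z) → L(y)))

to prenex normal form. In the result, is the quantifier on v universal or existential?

universal

First replace A → B with ¬A ∨ B.
  ¬(∀q ∃v (G(q) ∨ G(v))) ∧ ¬(∀w ∃u (G(u) ∧ G(w))) ∧ ¬(∀z ∀y (¬¬G(z) ∨ L(y)))
Move each ¬ inward, flipping quantifiers it crosses:
  (∃q ∀v (¬G(q) ∧ ¬G(v))) ∧ (∃w ∀u (¬G(u) ∨ ¬G(w))) ∧ (∃z ∃y (¬G(z) ∧ ¬L(y)))
Finally move all quantifiers to the prefix:
  ∃q ∀v ∃w ∀u ∃z ∃y (¬G(q) ∧ ¬G(v) ∧ (¬G(u) ∨ ¬G(w)) ∧ ¬G(z) ∧ ¬L(y))
The quantifier ∃v sits under an odd number of negations (counting the antecedent side of each →), so it flips to ∀v.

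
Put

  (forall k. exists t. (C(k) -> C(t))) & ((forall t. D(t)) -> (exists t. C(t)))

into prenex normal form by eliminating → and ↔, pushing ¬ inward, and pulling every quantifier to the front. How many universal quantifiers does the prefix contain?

1

Rewrite implications/biconditionals: A → B as ¬A ∨ B.
  (forall k. exists t. (~C(k) | C(t))) & (~(forall t. D(t)) | (exists t. C(t)))
Move each ¬ inward, flipping quantifiers it crosses:
  (forall k. exists t. (~C(k) | C(t))) & ((exists t. ~D(t)) | (exists t. C(t)))
Standardize variables apart so no two quantifiers bind the same name: t↦v1, t↦b.
  (forall k. exists t. (~C(k) | C(t))) & ((exists v1. ~D(v1)) | (exists b. C(b)))
Finally move all quantifiers to the prefix:
  forall k. exists t. exists v1. exists b. ((~C(k) | C(t)) & (~D(v1) | C(b)))
The prefix is forall k exists t exists v1 exists b: 1 universal, 3 existential.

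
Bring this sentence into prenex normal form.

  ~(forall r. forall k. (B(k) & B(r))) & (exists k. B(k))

Drive negations inward (¬∀x A ≡ ∃x ¬A, ¬∃x A ≡ ∀x ¬A, De Morgan for ∧/∨):
  (exists r. exists k. (~B(k) | ~B(r))) & (exists k. B(k))
Rename bound variables to avoid capture: k↦s.
  (exists r. exists k. (~B(k) | ~B(r))) & (exists s. B(s))
Finally move all quantifiers to the prefix:
  exists r. exists k. exists s. ((~B(k) | ~B(r)) & B(s))

exists r. exists k. exists s. ((~B(k) | ~B(r)) & B(s))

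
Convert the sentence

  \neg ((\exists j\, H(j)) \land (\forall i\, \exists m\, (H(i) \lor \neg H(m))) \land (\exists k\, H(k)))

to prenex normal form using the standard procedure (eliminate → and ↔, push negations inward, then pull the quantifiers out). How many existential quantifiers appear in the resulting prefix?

Move each ¬ inward, flipping quantifiers it crosses:
  (\forall j\, \neg H(j)) \lor (\exists i\, \forall m\, (\neg H(i) \land H(m))) \lor (\forall k\, \neg H(k))
All bound variables are already distinct, so no renaming is needed.
Finally move all quantifiers to the prefix:
  \forall j\, \exists i\, \forall m\, \forall k\, (\neg H(j) \lor \neg H(i) \land H(m) \lor \neg H(k))
The prefix is \forall j \exists i \forall m \forall k: 3 universal, 1 existential.

1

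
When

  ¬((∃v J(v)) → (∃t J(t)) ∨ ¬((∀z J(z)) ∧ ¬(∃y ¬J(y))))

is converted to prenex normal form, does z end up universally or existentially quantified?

universal

First replace A → B with ¬A ∨ B.
  ¬(¬(∃v J(v)) ∨ (∃t J(t)) ∨ ¬((∀z J(z)) ∧ ¬(∃y ¬J(y))))
Move each ¬ inward, flipping quantifiers it crosses:
  (∃v J(v)) ∧ (∀t ¬J(t)) ∧ (∀z J(z)) ∧ (∀y J(y))
Pull the quantifiers to the front (each side's bound variable is not free in the other side):
  ∃v ∀t ∀z ∀y (J(v) ∧ ¬J(t) ∧ J(z) ∧ J(y))
The quantifier ∀z sits under an even number of negations (counting the antecedent side of each →), so it remains universal.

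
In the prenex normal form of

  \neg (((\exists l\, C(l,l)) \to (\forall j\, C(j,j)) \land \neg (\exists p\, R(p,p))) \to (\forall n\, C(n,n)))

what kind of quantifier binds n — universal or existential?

First replace A → B with ¬A ∨ B.
  \neg (\neg (\neg (\exists l\, C(l,l)) \lor (\forall j\, C(j,j)) \land \neg (\exists p\, R(p,p))) \lor (\forall n\, C(n,n)))
Drive negations inward (¬∀x A ≡ ∃x ¬A, ¬∃x A ≡ ∀x ¬A, De Morgan for ∧/∨):
  ((\forall l\, \neg C(l,l)) \lor (\forall j\, C(j,j)) \land (\forall p\, \neg R(p,p))) \land (\exists n\, \neg C(n,n))
Finally move all quantifiers to the prefix:
  \forall l\, \forall j\, \forall p\, \exists n\, ((\neg C(l,l) \lor C(j,j) \land \neg R(p,p)) \land \neg C(n,n))
The quantifier \forall n sits under an odd number of negations (counting the antecedent side of each →), so it flips to \exists n.

existential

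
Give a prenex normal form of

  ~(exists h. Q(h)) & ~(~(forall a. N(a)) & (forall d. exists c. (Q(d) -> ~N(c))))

forall h. forall a. exists d. forall c. (~Q(h) & (N(a) | Q(d) & N(c)))

First replace A → B with ¬A ∨ B.
  ~(exists h. Q(h)) & ~(~(forall a. N(a)) & (forall d. exists c. (~Q(d) | ~N(c))))
Drive negations inward (¬∀x A ≡ ∃x ¬A, ¬∃x A ≡ ∀x ¬A, De Morgan for ∧/∨):
  (forall h. ~Q(h)) & ((forall a. N(a)) | (exists d. forall c. (Q(d) & N(c))))
All bound variables are already distinct, so no renaming is needed.
Pull the quantifiers to the front (each side's bound variable is not free in the other side):
  forall h. forall a. exists d. forall c. (~Q(h) & (N(a) | Q(d) & N(c)))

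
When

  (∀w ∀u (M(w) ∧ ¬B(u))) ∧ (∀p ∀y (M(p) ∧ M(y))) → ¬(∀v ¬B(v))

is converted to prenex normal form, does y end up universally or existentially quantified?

existential

Eliminate → and ↔ using ¬ and ∨.
  ¬((∀w ∀u (M(w) ∧ ¬B(u))) ∧ (∀p ∀y (M(p) ∧ M(y)))) ∨ ¬(∀v ¬B(v))
Push ¬ through the quantifiers and connectives to reach negation normal form:
  (∃w ∃u (¬M(w) ∨ B(u))) ∨ (∃p ∃y (¬M(p) ∨ ¬M(y))) ∨ (∃v B(v))
All bound variables are already distinct, so no renaming is needed.
Finally move all quantifiers to the prefix:
  ∃w ∃u ∃p ∃y ∃v (¬M(w) ∨ B(u) ∨ ¬M(p) ∨ ¬M(y) ∨ B(v))
The quantifier ∀y sits under an odd number of negations (counting the antecedent side of each →), so it flips to ∃y.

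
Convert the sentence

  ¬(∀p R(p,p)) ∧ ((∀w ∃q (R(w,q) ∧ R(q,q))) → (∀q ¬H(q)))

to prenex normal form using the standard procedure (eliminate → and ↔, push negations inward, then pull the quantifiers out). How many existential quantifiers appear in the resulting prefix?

Eliminate → and ↔ using ¬ and ∨.
  ¬(∀p R(p,p)) ∧ (¬(∀w ∃q (R(w,q) ∧ R(q,q))) ∨ (∀q ¬H(q)))
Push ¬ through the quantifiers and connectives to reach negation normal form:
  (∃p ¬R(p,p)) ∧ ((∃w ∀q (¬R(w,q) ∨ ¬R(q,q))) ∨ (∀q ¬H(q)))
Give each quantifier a distinct variable: q↦b.
  (∃p ¬R(p,p)) ∧ ((∃w ∀q (¬R(w,q) ∨ ¬R(q,q))) ∨ (∀b ¬H(b)))
Pull the quantifiers to the front (each side's bound variable is not free in the other side):
  ∃p ∃w ∀q ∀b (¬R(p,p) ∧ (¬R(w,q) ∨ ¬R(q,q) ∨ ¬H(b)))
The prefix is ∃p ∃w ∀q ∀b: 2 universal, 2 existential.

2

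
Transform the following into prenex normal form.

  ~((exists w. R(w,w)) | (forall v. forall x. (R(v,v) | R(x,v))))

forall w. exists v. exists x. (~R(w,w) & ~R(v,v) & ~R(x,v))

Push ¬ through the quantifiers and connectives to reach negation normal form:
  (forall w. ~R(w,w)) & (exists v. exists x. (~R(v,v) & ~R(x,v)))
Finally move all quantifiers to the prefix:
  forall w. exists v. exists x. (~R(w,w) & ~R(v,v) & ~R(x,v))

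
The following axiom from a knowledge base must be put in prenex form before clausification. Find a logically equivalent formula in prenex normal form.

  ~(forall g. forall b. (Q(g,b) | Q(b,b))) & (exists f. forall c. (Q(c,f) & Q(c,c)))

Move each ¬ inward, flipping quantifiers it crosses:
  (exists g. exists b. (~Q(g,b) & ~Q(b,b))) & (exists f. forall c. (Q(c,f) & Q(c,c)))
All bound variables are already distinct, so no renaming is needed.
Extract every quantifier outward, since the variables are now distinct and don't occur free across branches:
  exists g. exists b. exists f. forall c. (~Q(g,b) & ~Q(b,b) & Q(c,f) & Q(c,c))

exists g. exists b. exists f. forall c. (~Q(g,b) & ~Q(b,b) & Q(c,f) & Q(c,c))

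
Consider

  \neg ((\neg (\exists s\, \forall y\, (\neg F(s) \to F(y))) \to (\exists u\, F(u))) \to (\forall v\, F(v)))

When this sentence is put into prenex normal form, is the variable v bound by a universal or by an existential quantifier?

Eliminate → and ↔ using ¬ and ∨.
  \neg (\neg (\neg \neg (\exists s\, \forall y\, (\neg \neg F(s) \lor F(y))) \lor (\exists u\, F(u))) \lor (\forall v\, F(v)))
Move each ¬ inward, flipping quantifiers it crosses:
  ((\exists s\, \forall y\, (F(s) \lor F(y))) \lor (\exists u\, F(u))) \land (\exists v\, \neg F(v))
Finally move all quantifiers to the prefix:
  \exists s\, \forall y\, \exists u\, \exists v\, ((F(s) \lor F(y) \lor F(u)) \land \neg F(v))
The quantifier \forall v sits under an odd number of negations (counting the antecedent side of each →), so it flips to \exists v.

existential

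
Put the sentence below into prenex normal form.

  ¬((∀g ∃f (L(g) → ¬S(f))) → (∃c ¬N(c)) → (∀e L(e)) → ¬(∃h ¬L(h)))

∀g ∃f ∃c ∀e ∃h ((¬L(g) ∨ ¬S(f)) ∧ ¬N(c) ∧ L(e) ∧ ¬L(h))

Eliminate → and ↔ using ¬ and ∨.
  ¬(¬(∀g ∃f (¬L(g) ∨ ¬S(f))) ∨ ¬(∃c ¬N(c)) ∨ ¬(∀e L(e)) ∨ ¬(∃h ¬L(h)))
Drive negations inward (¬∀x A ≡ ∃x ¬A, ¬∃x A ≡ ∀x ¬A, De Morgan for ∧/∨):
  (∀g ∃f (¬L(g) ∨ ¬S(f))) ∧ (∃c ¬N(c)) ∧ (∀e L(e)) ∧ (∃h ¬L(h))
Pull the quantifiers to the front (each side's bound variable is not free in the other side):
  ∀g ∃f ∃c ∀e ∃h ((¬L(g) ∨ ¬S(f)) ∧ ¬N(c) ∧ L(e) ∧ ¬L(h))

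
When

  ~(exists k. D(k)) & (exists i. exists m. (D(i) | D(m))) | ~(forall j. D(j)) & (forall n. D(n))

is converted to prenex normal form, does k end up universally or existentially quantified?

universal

Move each ¬ inward, flipping quantifiers it crosses:
  (forall k. ~D(k)) & (exists i. exists m. (D(i) | D(m))) | (exists j. ~D(j)) & (forall n. D(n))
All bound variables are already distinct, so no renaming is needed.
Finally move all quantifiers to the prefix:
  forall k. exists i. exists m. exists j. forall n. (~D(k) & (D(i) | D(m)) | ~D(j) & D(n))
The quantifier exists k sits under an odd number of negations, so it flips to forall k.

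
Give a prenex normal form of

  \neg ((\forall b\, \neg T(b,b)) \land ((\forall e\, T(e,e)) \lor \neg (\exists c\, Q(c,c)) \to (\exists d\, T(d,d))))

First replace A → B with ¬A ∨ B.
  \neg ((\forall b\, \neg T(b,b)) \land (\neg ((\forall e\, T(e,e)) \lor \neg (\exists c\, Q(c,c))) \lor (\exists d\, T(d,d))))
Push ¬ through the quantifiers and connectives to reach negation normal form:
  (\exists b\, T(b,b)) \lor ((\forall e\, T(e,e)) \lor (\forall c\, \neg Q(c,c))) \land (\forall d\, \neg T(d,d))
All bound variables are already distinct, so no renaming is needed.
Finally move all quantifiers to the prefix:
  \exists b\, \forall e\, \forall c\, \forall d\, (T(b,b) \lor (T(e,e) \lor \neg Q(c,c)) \land \neg T(d,d))

\exists b\, \forall e\, \forall c\, \forall d\, (T(b,b) \lor (T(e,e) \lor \neg Q(c,c)) \land \neg T(d,d))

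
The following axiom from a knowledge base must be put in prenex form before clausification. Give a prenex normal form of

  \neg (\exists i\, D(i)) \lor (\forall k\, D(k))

\forall i\, \forall k\, (\neg D(i) \lor D(k))

Push ¬ through the quantifiers and connectives to reach negation normal form:
  (\forall i\, \neg D(i)) \lor (\forall k\, D(k))
Finally move all quantifiers to the prefix:
  \forall i\, \forall k\, (\neg D(i) \lor D(k))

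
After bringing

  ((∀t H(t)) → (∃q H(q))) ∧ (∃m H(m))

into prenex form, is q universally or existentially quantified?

First replace A → B with ¬A ∨ B.
  (¬(∀t H(t)) ∨ (∃q H(q))) ∧ (∃m H(m))
Move each ¬ inward, flipping quantifiers it crosses:
  ((∃t ¬H(t)) ∨ (∃q H(q))) ∧ (∃m H(m))
All bound variables are already distinct, so no renaming is needed.
Pull the quantifiers to the front (each side's bound variable is not free in the other side):
  ∃t ∃q ∃m ((¬H(t) ∨ H(q)) ∧ H(m))
The quantifier ∃q sits under an even number of negations (counting the antecedent side of each →), so it remains existential.

existential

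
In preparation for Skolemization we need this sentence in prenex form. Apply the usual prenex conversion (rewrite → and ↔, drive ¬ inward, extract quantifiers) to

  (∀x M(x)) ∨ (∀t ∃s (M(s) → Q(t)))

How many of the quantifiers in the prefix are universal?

2

First replace A → B with ¬A ∨ B.
  (∀x M(x)) ∨ (∀t ∃s (¬M(s) ∨ Q(t)))
All bound variables are already distinct, so no renaming is needed.
Pull the quantifiers to the front (each side's bound variable is not free in the other side):
  ∀x ∀t ∃s (M(x) ∨ ¬M(s) ∨ Q(t))
The prefix is ∀x ∀t ∃s: 2 universal, 1 existential.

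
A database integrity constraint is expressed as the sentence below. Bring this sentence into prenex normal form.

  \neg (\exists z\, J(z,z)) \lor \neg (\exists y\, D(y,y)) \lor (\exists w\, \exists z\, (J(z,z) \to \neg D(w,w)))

First replace A → B with ¬A ∨ B.
  \neg (\exists z\, J(z,z)) \lor \neg (\exists y\, D(y,y)) \lor (\exists w\, \exists z\, (\neg J(z,z) \lor \neg D(w,w)))
Drive negations inward (¬∀x A ≡ ∃x ¬A, ¬∃x A ≡ ∀x ¬A, De Morgan for ∧/∨):
  (\forall z\, \neg J(z,z)) \lor (\forall y\, \neg D(y,y)) \lor (\exists w\, \exists z\, (\neg J(z,z) \lor \neg D(w,w)))
Give each quantifier a distinct variable: z↦x1.
  (\forall z\, \neg J(z,z)) \lor (\forall y\, \neg D(y,y)) \lor (\exists w\, \exists x1\, (\neg J(x1,x1) \lor \neg D(w,w)))
Extract every quantifier outward, since the variables are now distinct and don't occur free across branches:
  \forall z\, \forall y\, \exists w\, \exists x1\, (\neg J(z,z) \lor \neg D(y,y) \lor \neg J(x1,x1) \lor \neg D(w,w))

\forall z\, \forall y\, \exists w\, \exists x1\, (\neg J(z,z) \lor \neg D(y,y) \lor \neg J(x1,x1) \lor \neg D(w,w))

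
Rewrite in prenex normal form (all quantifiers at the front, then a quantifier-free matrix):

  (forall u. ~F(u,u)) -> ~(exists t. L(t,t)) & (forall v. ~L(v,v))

exists u. forall t. forall v. (F(u,u) | ~L(t,t) & ~L(v,v))

Rewrite implications/biconditionals: A → B as ¬A ∨ B.
  ~(forall u. ~F(u,u)) | ~(exists t. L(t,t)) & (forall v. ~L(v,v))
Move each ¬ inward, flipping quantifiers it crosses:
  (exists u. F(u,u)) | (forall t. ~L(t,t)) & (forall v. ~L(v,v))
All bound variables are already distinct, so no renaming is needed.
Pull the quantifiers to the front (each side's bound variable is not free in the other side):
  exists u. forall t. forall v. (F(u,u) | ~L(t,t) & ~L(v,v))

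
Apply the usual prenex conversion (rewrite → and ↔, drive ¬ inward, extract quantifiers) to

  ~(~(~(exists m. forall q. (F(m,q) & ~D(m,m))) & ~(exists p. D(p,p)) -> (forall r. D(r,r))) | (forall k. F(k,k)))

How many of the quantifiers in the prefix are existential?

3

Rewrite implications/biconditionals: A → B as ¬A ∨ B.
  ~(~(~(~(exists m. forall q. (F(m,q) & ~D(m,m))) & ~(exists p. D(p,p))) | (forall r. D(r,r))) | (forall k. F(k,k)))
Move each ¬ inward, flipping quantifiers it crosses:
  ((exists m. forall q. (F(m,q) & ~D(m,m))) | (exists p. D(p,p)) | (forall r. D(r,r))) & (exists k. ~F(k,k))
All bound variables are already distinct, so no renaming is needed.
Finally move all quantifiers to the prefix:
  exists m. forall q. exists p. forall r. exists k. ((F(m,q) & ~D(m,m) | D(p,p) | D(r,r)) & ~F(k,k))
The prefix is exists m forall q exists p forall r exists k: 2 universal, 3 existential.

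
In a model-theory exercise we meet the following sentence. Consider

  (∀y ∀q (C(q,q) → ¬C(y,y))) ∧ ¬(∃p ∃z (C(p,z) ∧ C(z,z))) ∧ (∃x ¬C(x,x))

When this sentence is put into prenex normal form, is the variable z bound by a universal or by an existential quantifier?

universal

Rewrite implications/biconditionals: A → B as ¬A ∨ B.
  (∀y ∀q (¬C(q,q) ∨ ¬C(y,y))) ∧ ¬(∃p ∃z (C(p,z) ∧ C(z,z))) ∧ (∃x ¬C(x,x))
Move each ¬ inward, flipping quantifiers it crosses:
  (∀y ∀q (¬C(q,q) ∨ ¬C(y,y))) ∧ (∀p ∀z (¬C(p,z) ∨ ¬C(z,z))) ∧ (∃x ¬C(x,x))
All bound variables are already distinct, so no renaming is needed.
Finally move all quantifiers to the prefix:
  ∀y ∀q ∀p ∀z ∃x ((¬C(q,q) ∨ ¬C(y,y)) ∧ (¬C(p,z) ∨ ¬C(z,z)) ∧ ¬C(x,x))
The quantifier ∃z sits under an odd number of negations (counting the antecedent side of each →), so it flips to ∀z.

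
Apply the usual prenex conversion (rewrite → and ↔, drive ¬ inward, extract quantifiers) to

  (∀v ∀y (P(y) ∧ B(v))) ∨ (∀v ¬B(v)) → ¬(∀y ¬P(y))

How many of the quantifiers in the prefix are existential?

Eliminate → and ↔ using ¬ and ∨.
  ¬((∀v ∀y (P(y) ∧ B(v))) ∨ (∀v ¬B(v))) ∨ ¬(∀y ¬P(y))
Push ¬ through the quantifiers and connectives to reach negation normal form:
  (∃v ∃y (¬P(y) ∨ ¬B(v))) ∧ (∃v B(v)) ∨ (∃y P(y))
Standardize variables apart so no two quantifiers bind the same name: v↦p, y↦x1.
  (∃v ∃y (¬P(y) ∨ ¬B(v))) ∧ (∃p B(p)) ∨ (∃x1 P(x1))
Pull the quantifiers to the front (each side's bound variable is not free in the other side):
  ∃v ∃y ∃p ∃x1 ((¬P(y) ∨ ¬B(v)) ∧ B(p) ∨ P(x1))
The prefix is ∃v ∃y ∃p ∃x1: 0 universal, 4 existential.

4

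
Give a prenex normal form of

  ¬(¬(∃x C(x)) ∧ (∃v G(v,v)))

∃x ∀v (C(x) ∨ ¬G(v,v))

Move each ¬ inward, flipping quantifiers it crosses:
  (∃x C(x)) ∨ (∀v ¬G(v,v))
All bound variables are already distinct, so no renaming is needed.
Finally move all quantifiers to the prefix:
  ∃x ∀v (C(x) ∨ ¬G(v,v))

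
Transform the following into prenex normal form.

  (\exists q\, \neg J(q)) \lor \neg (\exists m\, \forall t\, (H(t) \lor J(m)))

\exists q\, \forall m\, \exists t\, (\neg J(q) \lor \neg H(t) \land \neg J(m))

Drive negations inward (¬∀x A ≡ ∃x ¬A, ¬∃x A ≡ ∀x ¬A, De Morgan for ∧/∨):
  (\exists q\, \neg J(q)) \lor (\forall m\, \exists t\, (\neg H(t) \land \neg J(m)))
All bound variables are already distinct, so no renaming is needed.
Finally move all quantifiers to the prefix:
  \exists q\, \forall m\, \exists t\, (\neg J(q) \lor \neg H(t) \land \neg J(m))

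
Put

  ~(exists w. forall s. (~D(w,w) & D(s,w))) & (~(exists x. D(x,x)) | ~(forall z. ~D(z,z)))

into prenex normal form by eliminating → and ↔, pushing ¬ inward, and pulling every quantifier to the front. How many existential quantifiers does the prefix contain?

2

Move each ¬ inward, flipping quantifiers it crosses:
  (forall w. exists s. (D(w,w) | ~D(s,w))) & ((forall x. ~D(x,x)) | (exists z. D(z,z)))
All bound variables are already distinct, so no renaming is needed.
Pull the quantifiers to the front (each side's bound variable is not free in the other side):
  forall w. exists s. forall x. exists z. ((D(w,w) | ~D(s,w)) & (~D(x,x) | D(z,z)))
The prefix is forall w exists s forall x exists z: 2 universal, 2 existential.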